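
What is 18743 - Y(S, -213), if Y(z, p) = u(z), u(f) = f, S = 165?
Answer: 18578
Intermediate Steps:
Y(z, p) = z
18743 - Y(S, -213) = 18743 - 1*165 = 18743 - 165 = 18578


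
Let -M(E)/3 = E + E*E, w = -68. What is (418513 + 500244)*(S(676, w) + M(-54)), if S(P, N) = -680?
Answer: -8513202362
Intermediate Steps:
M(E) = -3*E - 3*E**2 (M(E) = -3*(E + E*E) = -3*(E + E**2) = -3*E - 3*E**2)
(418513 + 500244)*(S(676, w) + M(-54)) = (418513 + 500244)*(-680 - 3*(-54)*(1 - 54)) = 918757*(-680 - 3*(-54)*(-53)) = 918757*(-680 - 8586) = 918757*(-9266) = -8513202362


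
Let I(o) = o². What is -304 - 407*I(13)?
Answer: -69087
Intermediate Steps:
-304 - 407*I(13) = -304 - 407*13² = -304 - 407*169 = -304 - 68783 = -69087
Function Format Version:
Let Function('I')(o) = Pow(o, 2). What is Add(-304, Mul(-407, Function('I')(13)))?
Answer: -69087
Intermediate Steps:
Add(-304, Mul(-407, Function('I')(13))) = Add(-304, Mul(-407, Pow(13, 2))) = Add(-304, Mul(-407, 169)) = Add(-304, -68783) = -69087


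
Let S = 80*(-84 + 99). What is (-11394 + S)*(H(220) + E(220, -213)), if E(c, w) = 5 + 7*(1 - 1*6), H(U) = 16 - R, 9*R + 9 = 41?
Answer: 536884/3 ≈ 1.7896e+5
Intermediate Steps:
R = 32/9 (R = -1 + (⅑)*41 = -1 + 41/9 = 32/9 ≈ 3.5556)
S = 1200 (S = 80*15 = 1200)
H(U) = 112/9 (H(U) = 16 - 1*32/9 = 16 - 32/9 = 112/9)
E(c, w) = -30 (E(c, w) = 5 + 7*(1 - 6) = 5 + 7*(-5) = 5 - 35 = -30)
(-11394 + S)*(H(220) + E(220, -213)) = (-11394 + 1200)*(112/9 - 30) = -10194*(-158/9) = 536884/3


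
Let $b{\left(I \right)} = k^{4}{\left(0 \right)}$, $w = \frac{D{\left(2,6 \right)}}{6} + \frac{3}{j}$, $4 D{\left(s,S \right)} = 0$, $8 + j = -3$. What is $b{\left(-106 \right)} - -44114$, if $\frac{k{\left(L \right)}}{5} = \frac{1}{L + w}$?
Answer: $\frac{12723859}{81} \approx 1.5708 \cdot 10^{5}$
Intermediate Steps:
$j = -11$ ($j = -8 - 3 = -11$)
$D{\left(s,S \right)} = 0$ ($D{\left(s,S \right)} = \frac{1}{4} \cdot 0 = 0$)
$w = - \frac{3}{11}$ ($w = \frac{0}{6} + \frac{3}{-11} = 0 \cdot \frac{1}{6} + 3 \left(- \frac{1}{11}\right) = 0 - \frac{3}{11} = - \frac{3}{11} \approx -0.27273$)
$k{\left(L \right)} = \frac{5}{- \frac{3}{11} + L}$ ($k{\left(L \right)} = \frac{5}{L - \frac{3}{11}} = \frac{5}{- \frac{3}{11} + L}$)
$b{\left(I \right)} = \frac{9150625}{81}$ ($b{\left(I \right)} = \left(\frac{55}{-3 + 11 \cdot 0}\right)^{4} = \left(\frac{55}{-3 + 0}\right)^{4} = \left(\frac{55}{-3}\right)^{4} = \left(55 \left(- \frac{1}{3}\right)\right)^{4} = \left(- \frac{55}{3}\right)^{4} = \frac{9150625}{81}$)
$b{\left(-106 \right)} - -44114 = \frac{9150625}{81} - -44114 = \frac{9150625}{81} + 44114 = \frac{12723859}{81}$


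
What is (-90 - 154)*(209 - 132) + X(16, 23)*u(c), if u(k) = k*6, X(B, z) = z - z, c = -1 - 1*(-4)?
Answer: -18788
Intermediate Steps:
c = 3 (c = -1 + 4 = 3)
X(B, z) = 0
u(k) = 6*k
(-90 - 154)*(209 - 132) + X(16, 23)*u(c) = (-90 - 154)*(209 - 132) + 0*(6*3) = -244*77 + 0*18 = -18788 + 0 = -18788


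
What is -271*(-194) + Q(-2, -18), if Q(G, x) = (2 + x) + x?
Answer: 52540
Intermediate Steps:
Q(G, x) = 2 + 2*x
-271*(-194) + Q(-2, -18) = -271*(-194) + (2 + 2*(-18)) = 52574 + (2 - 36) = 52574 - 34 = 52540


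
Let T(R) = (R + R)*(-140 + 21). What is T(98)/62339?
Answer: -1372/3667 ≈ -0.37415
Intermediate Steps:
T(R) = -238*R (T(R) = (2*R)*(-119) = -238*R)
T(98)/62339 = -238*98/62339 = -23324*1/62339 = -1372/3667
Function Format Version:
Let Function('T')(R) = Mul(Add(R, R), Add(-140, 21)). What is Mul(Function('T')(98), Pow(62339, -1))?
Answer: Rational(-1372, 3667) ≈ -0.37415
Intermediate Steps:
Function('T')(R) = Mul(-238, R) (Function('T')(R) = Mul(Mul(2, R), -119) = Mul(-238, R))
Mul(Function('T')(98), Pow(62339, -1)) = Mul(Mul(-238, 98), Pow(62339, -1)) = Mul(-23324, Rational(1, 62339)) = Rational(-1372, 3667)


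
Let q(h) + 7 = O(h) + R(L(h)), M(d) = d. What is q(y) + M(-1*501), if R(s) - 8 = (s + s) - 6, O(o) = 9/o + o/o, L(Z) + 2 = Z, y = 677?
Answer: 572074/677 ≈ 845.01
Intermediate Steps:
L(Z) = -2 + Z
O(o) = 1 + 9/o (O(o) = 9/o + 1 = 1 + 9/o)
R(s) = 2 + 2*s (R(s) = 8 + ((s + s) - 6) = 8 + (2*s - 6) = 8 + (-6 + 2*s) = 2 + 2*s)
q(h) = -9 + 2*h + (9 + h)/h (q(h) = -7 + ((9 + h)/h + (2 + 2*(-2 + h))) = -7 + ((9 + h)/h + (2 + (-4 + 2*h))) = -7 + ((9 + h)/h + (-2 + 2*h)) = -7 + (-2 + 2*h + (9 + h)/h) = -9 + 2*h + (9 + h)/h)
q(y) + M(-1*501) = (-8 + 2*677 + 9/677) - 1*501 = (-8 + 1354 + 9*(1/677)) - 501 = (-8 + 1354 + 9/677) - 501 = 911251/677 - 501 = 572074/677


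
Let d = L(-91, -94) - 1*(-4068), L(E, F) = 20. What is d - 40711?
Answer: -36623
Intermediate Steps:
d = 4088 (d = 20 - 1*(-4068) = 20 + 4068 = 4088)
d - 40711 = 4088 - 40711 = -36623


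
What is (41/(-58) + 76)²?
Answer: 19070689/3364 ≈ 5669.1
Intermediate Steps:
(41/(-58) + 76)² = (41*(-1/58) + 76)² = (-41/58 + 76)² = (4367/58)² = 19070689/3364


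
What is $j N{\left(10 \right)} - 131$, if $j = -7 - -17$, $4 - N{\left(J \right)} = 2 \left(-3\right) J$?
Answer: $509$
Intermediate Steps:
$N{\left(J \right)} = 4 + 6 J$ ($N{\left(J \right)} = 4 - 2 \left(-3\right) J = 4 - - 6 J = 4 + 6 J$)
$j = 10$ ($j = -7 + 17 = 10$)
$j N{\left(10 \right)} - 131 = 10 \left(4 + 6 \cdot 10\right) - 131 = 10 \left(4 + 60\right) - 131 = 10 \cdot 64 - 131 = 640 - 131 = 509$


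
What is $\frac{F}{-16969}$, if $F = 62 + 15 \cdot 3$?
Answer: $- \frac{107}{16969} \approx -0.0063056$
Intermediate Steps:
$F = 107$ ($F = 62 + 45 = 107$)
$\frac{F}{-16969} = \frac{107}{-16969} = 107 \left(- \frac{1}{16969}\right) = - \frac{107}{16969}$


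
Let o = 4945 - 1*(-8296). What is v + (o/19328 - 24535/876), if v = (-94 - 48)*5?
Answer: -3120964061/4232832 ≈ -737.32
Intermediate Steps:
o = 13241 (o = 4945 + 8296 = 13241)
v = -710 (v = -142*5 = -710)
v + (o/19328 - 24535/876) = -710 + (13241/19328 - 24535/876) = -710 - 115653341/4232832 = -3120964061/4232832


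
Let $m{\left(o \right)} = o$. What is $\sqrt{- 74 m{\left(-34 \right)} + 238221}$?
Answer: $119 \sqrt{17} \approx 490.65$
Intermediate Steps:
$\sqrt{- 74 m{\left(-34 \right)} + 238221} = \sqrt{\left(-74\right) \left(-34\right) + 238221} = \sqrt{2516 + 238221} = \sqrt{240737} = 119 \sqrt{17}$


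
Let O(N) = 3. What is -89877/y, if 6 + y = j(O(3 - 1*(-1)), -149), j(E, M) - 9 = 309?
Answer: -29959/104 ≈ -288.07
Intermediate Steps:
j(E, M) = 318 (j(E, M) = 9 + 309 = 318)
y = 312 (y = -6 + 318 = 312)
-89877/y = -89877/312 = -89877*1/312 = -29959/104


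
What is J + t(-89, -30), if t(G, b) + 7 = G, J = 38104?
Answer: 38008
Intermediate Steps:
t(G, b) = -7 + G
J + t(-89, -30) = 38104 + (-7 - 89) = 38104 - 96 = 38008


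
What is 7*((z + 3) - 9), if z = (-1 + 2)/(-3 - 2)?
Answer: -217/5 ≈ -43.400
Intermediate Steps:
z = -⅕ (z = 1/(-5) = 1*(-⅕) = -⅕ ≈ -0.20000)
7*((z + 3) - 9) = 7*((-⅕ + 3) - 9) = 7*(14/5 - 9) = 7*(-31/5) = -217/5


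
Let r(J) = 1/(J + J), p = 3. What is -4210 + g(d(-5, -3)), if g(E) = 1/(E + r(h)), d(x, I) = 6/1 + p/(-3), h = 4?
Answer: -172602/41 ≈ -4209.8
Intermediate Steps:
r(J) = 1/(2*J)
d(x, I) = 5 (d(x, I) = 6/1 + 3/(-3) = 6*1 + 3*(-⅓) = 6 - 1 = 5)
g(E) = 1/(⅛ + E) (g(E) = 1/(E + (½)/4) = 1/(E + (½)*(¼)) = 1/(E + ⅛) = 1/(⅛ + E))
-4210 + g(d(-5, -3)) = -4210 + 8/(1 + 8*5) = -4210 + 8/(1 + 40) = -4210 + 8/41 = -172602/41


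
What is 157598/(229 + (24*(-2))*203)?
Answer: -157598/9515 ≈ -16.563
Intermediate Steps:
157598/(229 + (24*(-2))*203) = 157598/(229 - 48*203) = 157598/(229 - 9744) = 157598/(-9515) = 157598*(-1/9515) = -157598/9515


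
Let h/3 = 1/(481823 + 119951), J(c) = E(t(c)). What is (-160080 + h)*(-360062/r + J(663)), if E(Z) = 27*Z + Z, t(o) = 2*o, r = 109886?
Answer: -196492550622751161141/33063268882 ≈ -5.9429e+9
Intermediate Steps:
E(Z) = 28*Z
J(c) = 56*c (J(c) = 28*(2*c) = 56*c)
h = 3/601774 (h = 3/(481823 + 119951) = 3/601774 ≈ 4.9853e-6)
(-160080 + h)*(-360062/r + J(663)) = (-160080 + 3/601774)*(-360062/109886 + 56*663) = -96331981917*(-360062*1/109886 + 37128)/601774 = -96331981917*(-180031/54943 + 37128)/601774 = -96331981917/601774*2039743673/54943 = -196492550622751161141/33063268882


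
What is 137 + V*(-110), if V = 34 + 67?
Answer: -10973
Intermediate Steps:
V = 101
137 + V*(-110) = 137 + 101*(-110) = 137 - 11110 = -10973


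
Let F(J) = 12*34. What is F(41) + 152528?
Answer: 152936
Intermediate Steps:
F(J) = 408
F(41) + 152528 = 408 + 152528 = 152936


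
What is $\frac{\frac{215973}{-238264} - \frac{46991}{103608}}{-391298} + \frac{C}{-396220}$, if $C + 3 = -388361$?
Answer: $\frac{29308249688953878433}{29901003994124431740} \approx 0.98018$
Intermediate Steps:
$C = -388364$ ($C = -3 - 388361 = -388364$)
$\frac{\frac{215973}{-238264} - \frac{46991}{103608}}{-391298} + \frac{C}{-396220} = \frac{\frac{215973}{-238264} - \frac{46991}{103608}}{-391298} - \frac{388364}{-396220} = \left(215973 \left(- \frac{1}{238264}\right) - \frac{46991}{103608}\right) \left(- \frac{1}{391298}\right) - - \frac{97091}{99055} = \left(- \frac{215973}{238264} - \frac{46991}{103608}\right) \left(- \frac{1}{391298}\right) + \frac{97091}{99055} = \left(- \frac{1049149819}{771439266}\right) \left(- \frac{1}{391298}\right) + \frac{97091}{99055} = \frac{1049149819}{301862641907268} + \frac{97091}{99055} = \frac{29308249688953878433}{29901003994124431740}$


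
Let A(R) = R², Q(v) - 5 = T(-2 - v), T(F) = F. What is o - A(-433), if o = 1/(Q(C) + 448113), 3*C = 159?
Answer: -84006883806/448063 ≈ -1.8749e+5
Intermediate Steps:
C = 53 (C = (⅓)*159 = 53)
Q(v) = 3 - v (Q(v) = 5 + (-2 - v) = 3 - v)
o = 1/448063 (o = 1/((3 - 1*53) + 448113) = 1/((3 - 53) + 448113) = 1/(-50 + 448113) = 1/448063 ≈ 2.2318e-6)
o - A(-433) = 1/448063 - 1*(-433)² = 1/448063 - 1*187489 = 1/448063 - 187489 = -84006883806/448063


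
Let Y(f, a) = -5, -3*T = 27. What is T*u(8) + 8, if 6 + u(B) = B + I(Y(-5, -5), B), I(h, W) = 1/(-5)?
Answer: -41/5 ≈ -8.2000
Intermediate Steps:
T = -9 (T = -⅓*27 = -9)
I(h, W) = -⅕
u(B) = -31/5 + B (u(B) = -6 + (B - ⅕) = -6 + (-⅕ + B) = -31/5 + B)
T*u(8) + 8 = -9*(-31/5 + 8) + 8 = -9*9/5 + 8 = -81/5 + 8 = -41/5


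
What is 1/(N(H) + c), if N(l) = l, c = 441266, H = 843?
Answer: 1/442109 ≈ 2.2619e-6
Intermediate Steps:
1/(N(H) + c) = 1/(843 + 441266) = 1/442109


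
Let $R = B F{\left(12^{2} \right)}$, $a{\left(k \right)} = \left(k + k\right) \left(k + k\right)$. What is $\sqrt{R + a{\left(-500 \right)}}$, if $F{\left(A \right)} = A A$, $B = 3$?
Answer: $8 \sqrt{16597} \approx 1030.6$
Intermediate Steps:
$a{\left(k \right)} = 4 k^{2}$ ($a{\left(k \right)} = 2 k 2 k = 4 k^{2}$)
$F{\left(A \right)} = A^{2}$
$R = 62208$ ($R = 3 \left(12^{2}\right)^{2} = 3 \cdot 144^{2} = 3 \cdot 20736 = 62208$)
$\sqrt{R + a{\left(-500 \right)}} = \sqrt{62208 + 4 \left(-500\right)^{2}} = \sqrt{62208 + 4 \cdot 250000} = \sqrt{62208 + 1000000} = \sqrt{1062208} = 8 \sqrt{16597}$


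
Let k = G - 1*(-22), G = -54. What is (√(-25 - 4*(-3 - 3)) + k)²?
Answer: (32 - I)² ≈ 1023.0 - 64.0*I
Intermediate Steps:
k = -32 (k = -54 - 1*(-22) = -54 + 22 = -32)
(√(-25 - 4*(-3 - 3)) + k)² = (√(-25 - 4*(-3 - 3)) - 32)² = (√(-25 - 4*(-6)) - 32)² = (√(-25 + 24) - 32)² = (√(-1) - 32)² = (I - 32)² = (-32 + I)²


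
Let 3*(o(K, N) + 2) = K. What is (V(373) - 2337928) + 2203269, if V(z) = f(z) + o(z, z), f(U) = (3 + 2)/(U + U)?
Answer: -301093045/2238 ≈ -1.3454e+5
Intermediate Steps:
o(K, N) = -2 + K/3
f(U) = 5/(2*U) (f(U) = 5/((2*U)) = 5*(1/(2*U)) = 5/(2*U))
V(z) = -2 + z/3 + 5/(2*z) (V(z) = 5/(2*z) + (-2 + z/3) = -2 + z/3 + 5/(2*z))
(V(373) - 2337928) + 2203269 = ((-2 + (⅓)*373 + (5/2)/373) - 2337928) + 2203269 = ((-2 + 373/3 + (5/2)*(1/373)) - 2337928) + 2203269 = ((-2 + 373/3 + 5/746) - 2337928) + 2203269 = (273797/2238 - 2337928) + 2203269 = -5232009067/2238 + 2203269 = -301093045/2238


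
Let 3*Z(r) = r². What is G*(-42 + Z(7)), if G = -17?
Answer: 1309/3 ≈ 436.33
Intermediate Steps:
Z(r) = r²/3
G*(-42 + Z(7)) = -17*(-42 + (⅓)*7²) = -17*(-42 + (⅓)*49) = -17*(-42 + 49/3) = -17*(-77/3) = 1309/3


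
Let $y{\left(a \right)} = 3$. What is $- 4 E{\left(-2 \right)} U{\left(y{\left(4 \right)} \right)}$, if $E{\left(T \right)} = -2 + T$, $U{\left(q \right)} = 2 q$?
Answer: $96$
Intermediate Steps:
$- 4 E{\left(-2 \right)} U{\left(y{\left(4 \right)} \right)} = - 4 \left(-2 - 2\right) 2 \cdot 3 = \left(-4\right) \left(-4\right) 6 = 16 \cdot 6 = 96$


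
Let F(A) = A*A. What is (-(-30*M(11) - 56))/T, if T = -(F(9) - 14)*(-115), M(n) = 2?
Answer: 116/7705 ≈ 0.015055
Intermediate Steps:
F(A) = A**2
T = 7705 (T = -(9**2 - 14)*(-115) = -(81 - 14)*(-115) = -67*(-115) = -1*(-7705) = 7705)
(-(-30*M(11) - 56))/T = -(-30*2 - 56)/7705 = -(-60 - 56)*(1/7705) = -1*(-116)*(1/7705) = 116*(1/7705) = 116/7705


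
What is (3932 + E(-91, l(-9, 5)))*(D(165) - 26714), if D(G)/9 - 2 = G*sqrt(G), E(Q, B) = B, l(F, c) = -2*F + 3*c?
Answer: -105849640 + 5888025*sqrt(165) ≈ -3.0217e+7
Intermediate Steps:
D(G) = 18 + 9*G**(3/2) (D(G) = 18 + 9*(G*sqrt(G)) = 18 + 9*G**(3/2))
(3932 + E(-91, l(-9, 5)))*(D(165) - 26714) = (3932 + (-2*(-9) + 3*5))*((18 + 9*165**(3/2)) - 26714) = (3932 + (18 + 15))*((18 + 9*(165*sqrt(165))) - 26714) = (3932 + 33)*((18 + 1485*sqrt(165)) - 26714) = 3965*(-26696 + 1485*sqrt(165)) = -105849640 + 5888025*sqrt(165)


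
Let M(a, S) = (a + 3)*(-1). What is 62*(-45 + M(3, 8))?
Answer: -3162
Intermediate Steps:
M(a, S) = -3 - a (M(a, S) = (3 + a)*(-1) = -3 - a)
62*(-45 + M(3, 8)) = 62*(-45 + (-3 - 1*3)) = 62*(-45 + (-3 - 3)) = 62*(-45 - 6) = 62*(-51) = -3162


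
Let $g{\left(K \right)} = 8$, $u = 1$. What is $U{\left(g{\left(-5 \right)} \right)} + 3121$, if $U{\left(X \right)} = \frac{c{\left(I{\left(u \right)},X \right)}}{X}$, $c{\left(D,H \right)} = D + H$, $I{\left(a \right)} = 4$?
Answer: $\frac{6245}{2} \approx 3122.5$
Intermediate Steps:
$U{\left(X \right)} = \frac{4 + X}{X}$
$U{\left(g{\left(-5 \right)} \right)} + 3121 = \frac{4 + 8}{8} + 3121 = \frac{1}{8} \cdot 12 + 3121 = \frac{3}{2} + 3121 = \frac{6245}{2}$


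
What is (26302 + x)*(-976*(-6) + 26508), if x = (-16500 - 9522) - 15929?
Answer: -506464236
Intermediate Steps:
x = -41951 (x = -26022 - 15929 = -41951)
(26302 + x)*(-976*(-6) + 26508) = (26302 - 41951)*(-976*(-6) + 26508) = -15649*(5856 + 26508) = -15649*32364 = -506464236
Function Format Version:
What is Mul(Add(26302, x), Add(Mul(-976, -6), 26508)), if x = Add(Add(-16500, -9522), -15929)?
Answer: -506464236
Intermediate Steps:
x = -41951 (x = Add(-26022, -15929) = -41951)
Mul(Add(26302, x), Add(Mul(-976, -6), 26508)) = Mul(Add(26302, -41951), Add(Mul(-976, -6), 26508)) = Mul(-15649, Add(5856, 26508)) = Mul(-15649, 32364) = -506464236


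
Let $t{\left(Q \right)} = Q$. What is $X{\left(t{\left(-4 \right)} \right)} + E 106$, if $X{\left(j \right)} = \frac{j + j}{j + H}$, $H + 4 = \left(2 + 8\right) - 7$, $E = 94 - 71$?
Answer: $\frac{12198}{5} \approx 2439.6$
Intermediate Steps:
$E = 23$
$H = -1$ ($H = -4 + \left(\left(2 + 8\right) - 7\right) = -4 + \left(10 - 7\right) = -4 + 3 = -1$)
$X{\left(j \right)} = \frac{2 j}{-1 + j}$ ($X{\left(j \right)} = \frac{j + j}{j - 1} = \frac{2 j}{-1 + j}$)
$X{\left(t{\left(-4 \right)} \right)} + E 106 = 2 \left(-4\right) \frac{1}{-1 - 4} + 23 \cdot 106 = 2 \left(-4\right) \frac{1}{-5} + 2438 = 2 \left(-4\right) \left(- \frac{1}{5}\right) + 2438 = \frac{8}{5} + 2438 = \frac{12198}{5}$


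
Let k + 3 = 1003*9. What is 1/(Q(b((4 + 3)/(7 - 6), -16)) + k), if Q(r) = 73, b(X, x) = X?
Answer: 1/9097 ≈ 0.00010993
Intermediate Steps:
k = 9024 (k = -3 + 1003*9 = -3 + 9027 = 9024)
1/(Q(b((4 + 3)/(7 - 6), -16)) + k) = 1/(73 + 9024) = 1/9097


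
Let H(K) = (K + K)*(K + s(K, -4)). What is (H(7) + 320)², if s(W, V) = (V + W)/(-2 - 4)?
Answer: 168921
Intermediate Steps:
s(W, V) = -V/6 - W/6 (s(W, V) = (V + W)/(-6) = (V + W)*(-⅙) = -V/6 - W/6)
H(K) = 2*K*(⅔ + 5*K/6) (H(K) = (K + K)*(K + (-⅙*(-4) - K/6)) = (2*K)*(K + (⅔ - K/6)) = (2*K)*(⅔ + 5*K/6) = 2*K*(⅔ + 5*K/6))
(H(7) + 320)² = ((⅓)*7*(4 + 5*7) + 320)² = ((⅓)*7*(4 + 35) + 320)² = ((⅓)*7*39 + 320)² = (91 + 320)² = 411² = 168921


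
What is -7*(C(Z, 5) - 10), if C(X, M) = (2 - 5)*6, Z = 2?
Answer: 196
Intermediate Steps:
C(X, M) = -18 (C(X, M) = -3*6 = -18)
-7*(C(Z, 5) - 10) = -7*(-18 - 10) = -7*(-28) = 196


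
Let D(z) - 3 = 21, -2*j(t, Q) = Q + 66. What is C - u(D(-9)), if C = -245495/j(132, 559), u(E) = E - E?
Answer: 98198/125 ≈ 785.58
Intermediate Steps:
j(t, Q) = -33 - Q/2 (j(t, Q) = -(Q + 66)/2 = -(66 + Q)/2 = -33 - Q/2)
D(z) = 24 (D(z) = 3 + 21 = 24)
u(E) = 0
C = 98198/125 (C = -245495/(-33 - ½*559) = -245495/(-33 - 559/2) = -245495/(-625/2) = -245495*(-2/625) = 98198/125 ≈ 785.58)
C - u(D(-9)) = 98198/125 - 1*0 = 98198/125 + 0 = 98198/125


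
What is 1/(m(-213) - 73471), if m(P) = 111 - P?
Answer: -1/73147 ≈ -1.3671e-5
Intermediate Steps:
1/(m(-213) - 73471) = 1/((111 - 1*(-213)) - 73471) = 1/((111 + 213) - 73471) = 1/(324 - 73471) = 1/(-73147) = -1/73147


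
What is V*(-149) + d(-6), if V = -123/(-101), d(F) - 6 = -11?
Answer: -18832/101 ≈ -186.46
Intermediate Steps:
d(F) = -5 (d(F) = 6 - 11 = -5)
V = 123/101 (V = -123*(-1/101) = 123/101 ≈ 1.2178)
V*(-149) + d(-6) = (123/101)*(-149) - 5 = -18327/101 - 5 = -18832/101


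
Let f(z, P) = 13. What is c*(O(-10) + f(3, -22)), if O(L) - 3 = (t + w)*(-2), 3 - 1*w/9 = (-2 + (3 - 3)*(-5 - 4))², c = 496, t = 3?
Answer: 13888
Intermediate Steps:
w = -9 (w = 27 - 9*(-2 + (3 - 3)*(-5 - 4))² = 27 - 9*(-2 + 0*(-9))² = 27 - 9*(-2 + 0)² = 27 - 9*(-2)² = 27 - 9*4 = 27 - 36 = -9)
O(L) = 15 (O(L) = 3 + (3 - 9)*(-2) = 3 - 6*(-2) = 3 + 12 = 15)
c*(O(-10) + f(3, -22)) = 496*(15 + 13) = 496*28 = 13888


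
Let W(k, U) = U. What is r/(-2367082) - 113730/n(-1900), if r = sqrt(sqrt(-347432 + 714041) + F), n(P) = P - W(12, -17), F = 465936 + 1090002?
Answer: 113730/1883 - sqrt(1555938 + sqrt(366609))/2367082 ≈ 60.398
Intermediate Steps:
F = 1555938
n(P) = 17 + P (n(P) = P - 1*(-17) = P + 17 = 17 + P)
r = sqrt(1555938 + sqrt(366609)) (r = sqrt(sqrt(-347432 + 714041) + 1555938) = sqrt(sqrt(366609) + 1555938) = sqrt(1555938 + sqrt(366609)) ≈ 1247.6)
r/(-2367082) - 113730/n(-1900) = sqrt(1555938 + sqrt(366609))/(-2367082) - 113730/(17 - 1900) = sqrt(1555938 + sqrt(366609))*(-1/2367082) - 113730/(-1883) = -sqrt(1555938 + sqrt(366609))/2367082 - 113730*(-1/1883) = -sqrt(1555938 + sqrt(366609))/2367082 + 113730/1883 = 113730/1883 - sqrt(1555938 + sqrt(366609))/2367082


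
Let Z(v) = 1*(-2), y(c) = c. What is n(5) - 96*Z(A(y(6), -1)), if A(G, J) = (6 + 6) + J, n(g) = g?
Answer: 197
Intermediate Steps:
A(G, J) = 12 + J
Z(v) = -2
n(5) - 96*Z(A(y(6), -1)) = 5 - 96*(-2) = 5 + 192 = 197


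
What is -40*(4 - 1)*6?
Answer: -720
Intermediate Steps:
-40*(4 - 1)*6 = -120*6 = -40*18 = -720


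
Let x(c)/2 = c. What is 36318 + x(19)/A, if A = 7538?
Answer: 136882561/3769 ≈ 36318.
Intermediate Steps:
x(c) = 2*c
36318 + x(19)/A = 36318 + (2*19)/7538 = 36318 + 38*(1/7538) = 36318 + 19/3769 = 136882561/3769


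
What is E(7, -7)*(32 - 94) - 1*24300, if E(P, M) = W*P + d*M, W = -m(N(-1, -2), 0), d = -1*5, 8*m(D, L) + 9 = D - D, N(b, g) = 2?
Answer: -107833/4 ≈ -26958.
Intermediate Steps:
m(D, L) = -9/8 (m(D, L) = -9/8 + (D - D)/8 = -9/8 + (1/8)*0 = -9/8 + 0 = -9/8)
d = -5
W = 9/8 (W = -1*(-9/8) = 9/8 ≈ 1.1250)
E(P, M) = -5*M + 9*P/8 (E(P, M) = 9*P/8 - 5*M = -5*M + 9*P/8)
E(7, -7)*(32 - 94) - 1*24300 = (-5*(-7) + (9/8)*7)*(32 - 94) - 1*24300 = (35 + 63/8)*(-62) - 24300 = (343/8)*(-62) - 24300 = -10633/4 - 24300 = -107833/4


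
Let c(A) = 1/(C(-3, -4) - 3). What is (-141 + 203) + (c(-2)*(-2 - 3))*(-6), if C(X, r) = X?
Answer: 57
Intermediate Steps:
c(A) = -⅙ (c(A) = 1/(-3 - 3) = 1/(-6) = -⅙)
(-141 + 203) + (c(-2)*(-2 - 3))*(-6) = (-141 + 203) - (-2 - 3)/6*(-6) = 62 - ⅙*(-5)*(-6) = 62 + (⅚)*(-6) = 62 - 5 = 57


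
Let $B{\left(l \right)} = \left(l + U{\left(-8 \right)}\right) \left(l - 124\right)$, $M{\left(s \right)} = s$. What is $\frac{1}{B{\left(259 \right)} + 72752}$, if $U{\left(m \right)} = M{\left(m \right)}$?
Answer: $\frac{1}{106637} \approx 9.3776 \cdot 10^{-6}$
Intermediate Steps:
$U{\left(m \right)} = m$
$B{\left(l \right)} = \left(-124 + l\right) \left(-8 + l\right)$ ($B{\left(l \right)} = \left(l - 8\right) \left(l - 124\right) = \left(-8 + l\right) \left(-124 + l\right) = \left(-124 + l\right) \left(-8 + l\right)$)
$\frac{1}{B{\left(259 \right)} + 72752} = \frac{1}{\left(992 + 259^{2} - 34188\right) + 72752} = \frac{1}{\left(992 + 67081 - 34188\right) + 72752} = \frac{1}{33885 + 72752} = \frac{1}{106637}$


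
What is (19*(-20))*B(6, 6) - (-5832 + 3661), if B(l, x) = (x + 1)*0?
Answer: 2171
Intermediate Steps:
B(l, x) = 0 (B(l, x) = (1 + x)*0 = 0)
(19*(-20))*B(6, 6) - (-5832 + 3661) = (19*(-20))*0 - (-5832 + 3661) = -380*0 - 1*(-2171) = 0 + 2171 = 2171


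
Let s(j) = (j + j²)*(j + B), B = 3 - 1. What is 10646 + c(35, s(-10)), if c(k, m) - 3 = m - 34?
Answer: 9895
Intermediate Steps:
B = 2
s(j) = (2 + j)*(j + j²) (s(j) = (j + j²)*(j + 2) = (j + j²)*(2 + j) = (2 + j)*(j + j²))
c(k, m) = -31 + m (c(k, m) = 3 + (m - 34) = 3 + (-34 + m) = -31 + m)
10646 + c(35, s(-10)) = 10646 + (-31 - 10*(2 + (-10)² + 3*(-10))) = 10646 + (-31 - 10*(2 + 100 - 30)) = 10646 + (-31 - 10*72) = 10646 + (-31 - 720) = 10646 - 751 = 9895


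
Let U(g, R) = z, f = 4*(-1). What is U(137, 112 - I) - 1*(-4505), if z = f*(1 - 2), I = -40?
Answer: 4509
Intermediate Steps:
f = -4
z = 4 (z = -4*(1 - 2) = -4*(-1) = 4)
U(g, R) = 4
U(137, 112 - I) - 1*(-4505) = 4 - 1*(-4505) = 4 + 4505 = 4509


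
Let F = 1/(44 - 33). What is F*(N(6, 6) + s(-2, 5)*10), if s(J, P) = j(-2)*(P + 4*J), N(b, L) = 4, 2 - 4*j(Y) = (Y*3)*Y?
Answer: 79/11 ≈ 7.1818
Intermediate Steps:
j(Y) = ½ - 3*Y²/4 (j(Y) = ½ - Y*3*Y/4 = ½ - 3*Y*Y/4 = ½ - 3*Y²/4)
s(J, P) = -10*J - 5*P/2 (s(J, P) = (½ - ¾*(-2)²)*(P + 4*J) = (½ - ¾*4)*(P + 4*J) = (½ - 3)*(P + 4*J) = -5*(P + 4*J)/2 = -10*J - 5*P/2)
F = 1/11 ≈ 0.090909
F*(N(6, 6) + s(-2, 5)*10) = (4 + (-10*(-2) - 5/2*5)*10)/11 = (4 + (20 - 25/2)*10)/11 = (4 + (15/2)*10)/11 = (4 + 75)/11 = (1/11)*79 = 79/11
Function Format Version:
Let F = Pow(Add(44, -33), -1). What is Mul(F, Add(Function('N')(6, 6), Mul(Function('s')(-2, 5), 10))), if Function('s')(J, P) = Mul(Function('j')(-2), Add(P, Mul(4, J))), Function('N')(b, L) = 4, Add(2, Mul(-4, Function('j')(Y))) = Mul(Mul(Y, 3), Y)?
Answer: Rational(79, 11) ≈ 7.1818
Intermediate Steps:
Function('j')(Y) = Add(Rational(1, 2), Mul(Rational(-3, 4), Pow(Y, 2))) (Function('j')(Y) = Add(Rational(1, 2), Mul(Rational(-1, 4), Mul(Mul(Y, 3), Y))) = Add(Rational(1, 2), Mul(Rational(-1, 4), Mul(Mul(3, Y), Y))) = Add(Rational(1, 2), Mul(Rational(-1, 4), Mul(3, Pow(Y, 2)))) = Add(Rational(1, 2), Mul(Rational(-3, 4), Pow(Y, 2))))
Function('s')(J, P) = Add(Mul(-10, J), Mul(Rational(-5, 2), P)) (Function('s')(J, P) = Mul(Add(Rational(1, 2), Mul(Rational(-3, 4), Pow(-2, 2))), Add(P, Mul(4, J))) = Mul(Add(Rational(1, 2), Mul(Rational(-3, 4), 4)), Add(P, Mul(4, J))) = Mul(Add(Rational(1, 2), -3), Add(P, Mul(4, J))) = Mul(Rational(-5, 2), Add(P, Mul(4, J))) = Add(Mul(-10, J), Mul(Rational(-5, 2), P)))
F = Rational(1, 11) (F = Pow(11, -1) = Rational(1, 11) ≈ 0.090909)
Mul(F, Add(Function('N')(6, 6), Mul(Function('s')(-2, 5), 10))) = Mul(Rational(1, 11), Add(4, Mul(Add(Mul(-10, -2), Mul(Rational(-5, 2), 5)), 10))) = Mul(Rational(1, 11), Add(4, Mul(Add(20, Rational(-25, 2)), 10))) = Mul(Rational(1, 11), Add(4, Mul(Rational(15, 2), 10))) = Mul(Rational(1, 11), Add(4, 75)) = Mul(Rational(1, 11), 79) = Rational(79, 11)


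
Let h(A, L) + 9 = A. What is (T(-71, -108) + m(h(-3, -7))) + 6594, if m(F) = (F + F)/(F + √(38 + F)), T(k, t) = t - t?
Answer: 389190/59 + 12*√26/59 ≈ 6597.5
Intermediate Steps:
h(A, L) = -9 + A
T(k, t) = 0
m(F) = 2*F/(F + √(38 + F)) (m(F) = (2*F)/(F + √(38 + F)) = 2*F/(F + √(38 + F)))
(T(-71, -108) + m(h(-3, -7))) + 6594 = (0 + 2*(-9 - 3)/((-9 - 3) + √(38 + (-9 - 3)))) + 6594 = (0 + 2*(-12)/(-12 + √(38 - 12))) + 6594 = (0 + 2*(-12)/(-12 + √26)) + 6594 = (0 - 24/(-12 + √26)) + 6594 = -24/(-12 + √26) + 6594 = 6594 - 24/(-12 + √26)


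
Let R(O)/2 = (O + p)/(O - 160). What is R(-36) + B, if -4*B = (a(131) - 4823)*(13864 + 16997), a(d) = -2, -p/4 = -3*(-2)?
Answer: 7296312045/196 ≈ 3.7226e+7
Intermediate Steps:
p = -24 (p = -(-12)*(-2) = -4*6 = -24)
R(O) = 2*(-24 + O)/(-160 + O) (R(O) = 2*((O - 24)/(O - 160)) = 2*((-24 + O)/(-160 + O)) = 2*(-24 + O)/(-160 + O))
B = 148904325/4 (B = -(-2 - 4823)*(13864 + 16997)/4 = -(-4825)*30861/4 = -1/4*(-148904325) = 148904325/4 ≈ 3.7226e+7)
R(-36) + B = 2*(-24 - 36)/(-160 - 36) + 148904325/4 = 2*(-60)/(-196) + 148904325/4 = 2*(-1/196)*(-60) + 148904325/4 = 30/49 + 148904325/4 = 7296312045/196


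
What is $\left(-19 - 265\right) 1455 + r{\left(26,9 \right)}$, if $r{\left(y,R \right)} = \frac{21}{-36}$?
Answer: $- \frac{4958647}{12} \approx -4.1322 \cdot 10^{5}$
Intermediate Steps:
$r{\left(y,R \right)} = - \frac{7}{12}$ ($r{\left(y,R \right)} = 21 \left(- \frac{1}{36}\right) = - \frac{7}{12}$)
$\left(-19 - 265\right) 1455 + r{\left(26,9 \right)} = \left(-19 - 265\right) 1455 - \frac{7}{12} = \left(-284\right) 1455 - \frac{7}{12} = -413220 - \frac{7}{12} = - \frac{4958647}{12}$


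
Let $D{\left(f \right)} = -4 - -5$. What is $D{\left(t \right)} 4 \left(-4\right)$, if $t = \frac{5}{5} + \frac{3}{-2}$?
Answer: $-16$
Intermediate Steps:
$t = - \frac{1}{2}$ ($t = 5 \cdot \frac{1}{5} + 3 \left(- \frac{1}{2}\right) = 1 - \frac{3}{2} = - \frac{1}{2} \approx -0.5$)
$D{\left(f \right)} = 1$ ($D{\left(f \right)} = -4 + 5 = 1$)
$D{\left(t \right)} 4 \left(-4\right) = 1 \cdot 4 \left(-4\right) = 4 \left(-4\right) = -16$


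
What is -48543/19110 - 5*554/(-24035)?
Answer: -74253087/30620590 ≈ -2.4249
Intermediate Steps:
-48543/19110 - 5*554/(-24035) = -48543*1/19110 - 2770*(-1/24035) = -16181/6370 + 554/4807 = -74253087/30620590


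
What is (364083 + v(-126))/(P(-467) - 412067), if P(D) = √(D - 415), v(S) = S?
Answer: -149974669119/169799213371 - 7643097*I*√2/169799213371 ≈ -0.88325 - 6.3657e-5*I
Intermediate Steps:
P(D) = √(-415 + D)
(364083 + v(-126))/(P(-467) - 412067) = (364083 - 126)/(√(-415 - 467) - 412067) = 363957/(√(-882) - 412067) = 363957/(21*I*√2 - 412067) = 363957/(-412067 + 21*I*√2)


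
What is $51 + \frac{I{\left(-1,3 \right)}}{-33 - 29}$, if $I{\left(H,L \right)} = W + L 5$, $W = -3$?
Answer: $\frac{1575}{31} \approx 50.806$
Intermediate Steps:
$I{\left(H,L \right)} = -3 + 5 L$ ($I{\left(H,L \right)} = -3 + L 5 = -3 + 5 L$)
$51 + \frac{I{\left(-1,3 \right)}}{-33 - 29} = 51 + \frac{-3 + 5 \cdot 3}{-33 - 29} = 51 + \frac{-3 + 15}{-62} = 51 - \frac{6}{31} = \frac{1575}{31}$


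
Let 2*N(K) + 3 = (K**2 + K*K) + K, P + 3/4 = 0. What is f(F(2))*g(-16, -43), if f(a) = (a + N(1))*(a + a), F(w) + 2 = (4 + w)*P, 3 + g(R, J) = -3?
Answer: -507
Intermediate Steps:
P = -3/4 (P = -3/4 + 0 = -3/4 ≈ -0.75000)
N(K) = -3/2 + K**2 + K/2 (N(K) = -3/2 + ((K**2 + K*K) + K)/2 = -3/2 + ((K**2 + K**2) + K)/2 = -3/2 + (2*K**2 + K)/2 = -3/2 + (K + 2*K**2)/2 = -3/2 + (K**2 + K/2) = -3/2 + K**2 + K/2)
g(R, J) = -6 (g(R, J) = -3 - 3 = -6)
F(w) = -5 - 3*w/4 (F(w) = -2 + (4 + w)*(-3/4) = -2 + (-3 - 3*w/4) = -5 - 3*w/4)
f(a) = 2*a**2 (f(a) = (a + (-3/2 + 1**2 + (1/2)*1))*(a + a) = (a + (-3/2 + 1 + 1/2))*(2*a) = (a + 0)*(2*a) = a*(2*a) = 2*a**2)
f(F(2))*g(-16, -43) = (2*(-5 - 3/4*2)**2)*(-6) = (2*(-5 - 3/2)**2)*(-6) = (2*(-13/2)**2)*(-6) = (2*(169/4))*(-6) = (169/2)*(-6) = -507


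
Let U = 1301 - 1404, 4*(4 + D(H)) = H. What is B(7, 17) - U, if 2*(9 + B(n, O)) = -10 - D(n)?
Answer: 721/8 ≈ 90.125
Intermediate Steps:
D(H) = -4 + H/4
B(n, O) = -12 - n/8 (B(n, O) = -9 + (-10 - (-4 + n/4))/2 = -9 + (-10 + (4 - n/4))/2 = -9 + (-6 - n/4)/2 = -9 + (-3 - n/8) = -12 - n/8)
U = -103
B(7, 17) - U = (-12 - 1/8*7) - 1*(-103) = (-12 - 7/8) + 103 = -103/8 + 103 = 721/8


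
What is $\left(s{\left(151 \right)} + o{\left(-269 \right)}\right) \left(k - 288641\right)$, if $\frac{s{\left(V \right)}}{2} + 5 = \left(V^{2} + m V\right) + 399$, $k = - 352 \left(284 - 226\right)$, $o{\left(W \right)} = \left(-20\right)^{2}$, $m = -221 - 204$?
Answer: $25206688920$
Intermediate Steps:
$m = -425$ ($m = -221 - 204 = -425$)
$o{\left(W \right)} = 400$
$k = -20416$ ($k = \left(-352\right) 58 = -20416$)
$s{\left(V \right)} = 788 - 850 V + 2 V^{2}$ ($s{\left(V \right)} = -10 + 2 \left(\left(V^{2} - 425 V\right) + 399\right) = -10 + 2 \left(399 + V^{2} - 425 V\right) = -10 + \left(798 - 850 V + 2 V^{2}\right) = 788 - 850 V + 2 V^{2}$)
$\left(s{\left(151 \right)} + o{\left(-269 \right)}\right) \left(k - 288641\right) = \left(\left(788 - 128350 + 2 \cdot 151^{2}\right) + 400\right) \left(-20416 - 288641\right) = \left(\left(788 - 128350 + 2 \cdot 22801\right) + 400\right) \left(-309057\right) = \left(\left(788 - 128350 + 45602\right) + 400\right) \left(-309057\right) = \left(-81960 + 400\right) \left(-309057\right) = \left(-81560\right) \left(-309057\right) = 25206688920$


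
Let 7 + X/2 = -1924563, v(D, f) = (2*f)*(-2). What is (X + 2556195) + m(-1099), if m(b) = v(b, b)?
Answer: -1288549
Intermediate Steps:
v(D, f) = -4*f
m(b) = -4*b
X = -3849140 (X = -14 + 2*(-1924563) = -14 - 3849126 = -3849140)
(X + 2556195) + m(-1099) = (-3849140 + 2556195) - 4*(-1099) = -1292945 + 4396 = -1288549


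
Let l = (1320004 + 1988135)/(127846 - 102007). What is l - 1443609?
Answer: -4144233868/2871 ≈ -1.4435e+6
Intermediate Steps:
l = 367571/2871 (l = 3308139/25839 = 3308139*(1/25839) = 367571/2871 ≈ 128.03)
l - 1443609 = 367571/2871 - 1443609 = -4144233868/2871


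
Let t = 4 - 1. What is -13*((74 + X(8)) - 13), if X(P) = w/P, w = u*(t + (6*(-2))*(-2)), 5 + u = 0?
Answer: -4589/8 ≈ -573.63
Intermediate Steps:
u = -5 (u = -5 + 0 = -5)
t = 3
w = -135 (w = -5*(3 + (6*(-2))*(-2)) = -5*(3 - 12*(-2)) = -5*(3 + 24) = -5*27 = -135)
X(P) = -135/P
-13*((74 + X(8)) - 13) = -13*((74 - 135/8) - 13) = -13*(457/8 - 13) = -13*353/8 = -4589/8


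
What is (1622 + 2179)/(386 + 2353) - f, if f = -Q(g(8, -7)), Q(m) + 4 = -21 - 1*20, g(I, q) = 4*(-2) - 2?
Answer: -39818/913 ≈ -43.612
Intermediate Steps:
g(I, q) = -10 (g(I, q) = -8 - 2 = -10)
Q(m) = -45 (Q(m) = -4 + (-21 - 1*20) = -4 + (-21 - 20) = -4 - 41 = -45)
f = 45 (f = -1*(-45) = 45)
(1622 + 2179)/(386 + 2353) - f = (1622 + 2179)/(386 + 2353) - 1*45 = 3801/2739 - 45 = 3801*(1/2739) - 45 = 1267/913 - 45 = -39818/913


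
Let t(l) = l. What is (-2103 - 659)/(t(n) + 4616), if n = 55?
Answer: -2762/4671 ≈ -0.59131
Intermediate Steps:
(-2103 - 659)/(t(n) + 4616) = (-2103 - 659)/(55 + 4616) = -2762/4671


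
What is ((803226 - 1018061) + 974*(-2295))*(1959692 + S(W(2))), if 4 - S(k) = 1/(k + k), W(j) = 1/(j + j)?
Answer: -4801573649510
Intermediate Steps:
W(j) = 1/(2*j)
S(k) = 4 - 1/(2*k) (S(k) = 4 - 1/(k + k) = 4 - 1/(2*k))
((803226 - 1018061) + 974*(-2295))*(1959692 + S(W(2))) = ((803226 - 1018061) + 974*(-2295))*(1959692 + (4 - 1/(2*((1/2)/2)))) = (-214835 - 2235330)*(1959692 + (4 - 1/(2*((1/2)*(1/2))))) = -2450165*(1959692 + (4 - 1/(2*1/4))) = -2450165*(1959692 + (4 - 1/2*4)) = -2450165*(1959692 + (4 - 2)) = -2450165*(1959692 + 2) = -2450165*1959694 = -4801573649510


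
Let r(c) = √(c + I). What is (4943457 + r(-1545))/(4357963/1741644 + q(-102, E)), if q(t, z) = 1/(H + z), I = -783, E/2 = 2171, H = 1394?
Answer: 4115456782741224/2083251451 + 1665011664*I*√582/2083251451 ≈ 1.9755e+6 + 19.281*I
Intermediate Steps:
E = 4342 (E = 2*2171 = 4342)
q(t, z) = 1/(1394 + z)
r(c) = √(-783 + c) (r(c) = √(c - 783) = √(-783 + c))
(4943457 + r(-1545))/(4357963/1741644 + q(-102, E)) = (4943457 + √(-783 - 1545))/(4357963/1741644 + 1/(1394 + 4342)) = (4943457 + √(-2328))/(4357963*(1/1741644) + 1/5736) = (4943457 + 2*I*√582)/(4357963/1741644 + 1/5736) = (4943457 + 2*I*√582)/(2083251451/832505832) = (4943457 + 2*I*√582)*(832505832/2083251451) = 4115456782741224/2083251451 + 1665011664*I*√582/2083251451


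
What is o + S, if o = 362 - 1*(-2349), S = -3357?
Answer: -646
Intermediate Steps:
o = 2711 (o = 362 + 2349 = 2711)
o + S = 2711 - 3357 = -646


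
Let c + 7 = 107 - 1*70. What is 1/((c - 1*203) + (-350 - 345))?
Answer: -1/868 ≈ -0.0011521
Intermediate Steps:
c = 30 (c = -7 + (107 - 1*70) = -7 + (107 - 70) = -7 + 37 = 30)
1/((c - 1*203) + (-350 - 345)) = 1/((30 - 1*203) + (-350 - 345)) = 1/((30 - 203) - 695) = 1/(-173 - 695) = 1/(-868) = -1/868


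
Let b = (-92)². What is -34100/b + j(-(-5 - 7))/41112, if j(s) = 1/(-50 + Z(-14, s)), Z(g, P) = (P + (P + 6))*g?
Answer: -41181377029/10221676560 ≈ -4.0288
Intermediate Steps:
b = 8464
Z(g, P) = g*(6 + 2*P) (Z(g, P) = (P + (6 + P))*g = (6 + 2*P)*g = g*(6 + 2*P))
j(s) = 1/(-134 - 28*s) (j(s) = 1/(-50 + 2*(-14)*(3 + s)) = 1/(-50 + (-84 - 28*s)) = 1/(-134 - 28*s))
-34100/b + j(-(-5 - 7))/41112 = -34100/8464 - 1/(134 + 28*(-(-5 - 7)))/41112 = -34100*1/8464 - 1/(134 + 28*(-1*(-12)))*(1/41112) = -8525/2116 - 1/(134 + 28*12)*(1/41112) = -8525/2116 - 1/(134 + 336)*(1/41112) = -8525/2116 - 1/470*(1/41112) = -8525/2116 - 1*1/470*(1/41112) = -8525/2116 - 1/470*1/41112 = -8525/2116 - 1/19322640 = -41181377029/10221676560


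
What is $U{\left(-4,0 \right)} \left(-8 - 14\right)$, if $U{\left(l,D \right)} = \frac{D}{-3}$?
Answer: $0$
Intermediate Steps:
$U{\left(l,D \right)} = - \frac{D}{3}$ ($U{\left(l,D \right)} = D \left(- \frac{1}{3}\right) = - \frac{D}{3}$)
$U{\left(-4,0 \right)} \left(-8 - 14\right) = \left(- \frac{1}{3}\right) 0 \left(-8 - 14\right) = 0 \left(-22\right) = 0$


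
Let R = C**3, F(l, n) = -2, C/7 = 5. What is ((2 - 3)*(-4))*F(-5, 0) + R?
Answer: 42867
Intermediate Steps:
C = 35 (C = 7*5 = 35)
R = 42875 (R = 35**3 = 42875)
((2 - 3)*(-4))*F(-5, 0) + R = ((2 - 3)*(-4))*(-2) + 42875 = -1*(-4)*(-2) + 42875 = 4*(-2) + 42875 = -8 + 42875 = 42867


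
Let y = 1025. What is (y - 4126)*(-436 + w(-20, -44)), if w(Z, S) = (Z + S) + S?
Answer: 1686944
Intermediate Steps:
w(Z, S) = Z + 2*S (w(Z, S) = (S + Z) + S = Z + 2*S)
(y - 4126)*(-436 + w(-20, -44)) = (1025 - 4126)*(-436 + (-20 + 2*(-44))) = -3101*(-436 + (-20 - 88)) = -3101*(-436 - 108) = -3101*(-544) = 1686944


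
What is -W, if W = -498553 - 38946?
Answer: 537499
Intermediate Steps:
W = -537499
-W = -1*(-537499) = 537499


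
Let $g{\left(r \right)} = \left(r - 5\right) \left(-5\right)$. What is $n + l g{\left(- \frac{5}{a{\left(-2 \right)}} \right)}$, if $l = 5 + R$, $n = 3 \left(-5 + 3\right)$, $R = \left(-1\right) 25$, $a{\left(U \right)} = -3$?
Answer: $- \frac{1018}{3} \approx -339.33$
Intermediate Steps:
$g{\left(r \right)} = 25 - 5 r$ ($g{\left(r \right)} = \left(-5 + r\right) \left(-5\right) = 25 - 5 r$)
$R = -25$
$n = -6$ ($n = 3 \left(-2\right) = -6$)
$l = -20$ ($l = 5 - 25 = -20$)
$n + l g{\left(- \frac{5}{a{\left(-2 \right)}} \right)} = -6 - 20 \left(25 - 5 \left(- \frac{5}{-3}\right)\right) = -6 - 20 \left(25 - 5 \left(\left(-5\right) \left(- \frac{1}{3}\right)\right)\right) = -6 - 20 \left(25 - \frac{25}{3}\right) = -6 - \frac{1000}{3} = - \frac{1018}{3}$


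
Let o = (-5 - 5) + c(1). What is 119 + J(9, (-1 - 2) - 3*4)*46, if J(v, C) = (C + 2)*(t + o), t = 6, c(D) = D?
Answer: 1913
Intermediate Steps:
o = -9 (o = (-5 - 5) + 1 = -10 + 1 = -9)
J(v, C) = -6 - 3*C (J(v, C) = (C + 2)*(6 - 9) = (2 + C)*(-3) = -6 - 3*C)
119 + J(9, (-1 - 2) - 3*4)*46 = 119 + (-6 - 3*((-1 - 2) - 3*4))*46 = 119 + (-6 - 3*(-3 - 12))*46 = 119 + (-6 - 3*(-15))*46 = 119 + (-6 + 45)*46 = 119 + 39*46 = 119 + 1794 = 1913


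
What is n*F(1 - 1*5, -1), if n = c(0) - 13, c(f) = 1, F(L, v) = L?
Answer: 48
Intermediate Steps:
n = -12 (n = 1 - 13 = -12)
n*F(1 - 1*5, -1) = -12*(1 - 1*5) = -12*(1 - 5) = -12*(-4) = 48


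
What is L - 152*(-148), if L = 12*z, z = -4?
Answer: 22448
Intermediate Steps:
L = -48 (L = 12*(-4) = -48)
L - 152*(-148) = -48 - 152*(-148) = -48 + 22496 = 22448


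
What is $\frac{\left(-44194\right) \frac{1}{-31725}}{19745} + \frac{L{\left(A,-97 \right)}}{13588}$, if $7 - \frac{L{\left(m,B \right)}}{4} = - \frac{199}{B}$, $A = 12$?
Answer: $\frac{315239180746}{206407773878625} \approx 0.0015273$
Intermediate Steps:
$L{\left(m,B \right)} = 28 + \frac{796}{B}$ ($L{\left(m,B \right)} = 28 - 4 \left(- \frac{199}{B}\right) = 28 + \frac{796}{B}$)
$\frac{\left(-44194\right) \frac{1}{-31725}}{19745} + \frac{L{\left(A,-97 \right)}}{13588} = \frac{\left(-44194\right) \frac{1}{-31725}}{19745} + \frac{28 + \frac{796}{-97}}{13588} = \left(-44194\right) \left(- \frac{1}{31725}\right) \frac{1}{19745} + \left(28 + 796 \left(- \frac{1}{97}\right)\right) \frac{1}{13588} = \frac{44194}{31725} \cdot \frac{1}{19745} + \left(28 - \frac{796}{97}\right) \frac{1}{13588} = \frac{44194}{626410125} + \frac{1920}{97} \cdot \frac{1}{13588} = \frac{44194}{626410125} + \frac{480}{329509} = \frac{315239180746}{206407773878625}$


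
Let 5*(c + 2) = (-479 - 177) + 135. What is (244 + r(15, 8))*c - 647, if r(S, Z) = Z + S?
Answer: -145012/5 ≈ -29002.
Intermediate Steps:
r(S, Z) = S + Z
c = -531/5 (c = -2 + ((-479 - 177) + 135)/5 = -2 + (-656 + 135)/5 = -2 + (1/5)*(-521) = -2 - 521/5 = -531/5 ≈ -106.20)
(244 + r(15, 8))*c - 647 = (244 + (15 + 8))*(-531/5) - 647 = (244 + 23)*(-531/5) - 647 = 267*(-531/5) - 647 = -141777/5 - 647 = -145012/5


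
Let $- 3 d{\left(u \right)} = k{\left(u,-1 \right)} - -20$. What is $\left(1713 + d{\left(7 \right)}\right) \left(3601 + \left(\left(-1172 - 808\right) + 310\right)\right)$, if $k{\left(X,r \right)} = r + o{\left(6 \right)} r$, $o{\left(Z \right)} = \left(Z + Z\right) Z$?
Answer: $\frac{10025752}{3} \approx 3.3419 \cdot 10^{6}$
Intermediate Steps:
$o{\left(Z \right)} = 2 Z^{2}$ ($o{\left(Z \right)} = 2 Z Z = 2 Z^{2}$)
$k{\left(X,r \right)} = 73 r$ ($k{\left(X,r \right)} = r + 2 \cdot 6^{2} r = r + 2 \cdot 36 r = r + 72 r = 73 r$)
$d{\left(u \right)} = \frac{53}{3}$ ($d{\left(u \right)} = - \frac{73 \left(-1\right) - -20}{3} = - \frac{-73 + 20}{3} = \left(- \frac{1}{3}\right) \left(-53\right) = \frac{53}{3}$)
$\left(1713 + d{\left(7 \right)}\right) \left(3601 + \left(\left(-1172 - 808\right) + 310\right)\right) = \left(1713 + \frac{53}{3}\right) \left(3601 + \left(\left(-1172 - 808\right) + 310\right)\right) = \frac{5192 \left(3601 + \left(-1980 + 310\right)\right)}{3} = \frac{5192 \left(3601 - 1670\right)}{3} = \frac{5192}{3} \cdot 1931 = \frac{10025752}{3}$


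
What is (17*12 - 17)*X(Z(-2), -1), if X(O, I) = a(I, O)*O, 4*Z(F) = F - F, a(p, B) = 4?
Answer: 0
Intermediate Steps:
Z(F) = 0 (Z(F) = (F - F)/4 = (¼)*0 = 0)
X(O, I) = 4*O
(17*12 - 17)*X(Z(-2), -1) = (17*12 - 17)*(4*0) = (204 - 17)*0 = 187*0 = 0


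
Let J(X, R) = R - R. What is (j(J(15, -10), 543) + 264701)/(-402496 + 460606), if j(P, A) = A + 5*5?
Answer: 88423/19370 ≈ 4.5649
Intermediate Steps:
J(X, R) = 0
j(P, A) = 25 + A (j(P, A) = A + 25 = 25 + A)
(j(J(15, -10), 543) + 264701)/(-402496 + 460606) = ((25 + 543) + 264701)/(-402496 + 460606) = (568 + 264701)/58110 = 265269*(1/58110) = 88423/19370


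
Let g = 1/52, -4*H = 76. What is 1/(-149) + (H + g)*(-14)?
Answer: 1029415/3874 ≈ 265.72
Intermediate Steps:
H = -19 (H = -¼*76 = -19)
g = 1/52 ≈ 0.019231
1/(-149) + (H + g)*(-14) = 1/(-149) + (-19 + 1/52)*(-14) = -1/149 - 987/52*(-14) = -1/149 + 6909/26 = 1029415/3874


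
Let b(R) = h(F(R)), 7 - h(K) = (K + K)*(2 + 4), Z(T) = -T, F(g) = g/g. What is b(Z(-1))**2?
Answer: 25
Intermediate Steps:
F(g) = 1
h(K) = 7 - 12*K (h(K) = 7 - (K + K)*(2 + 4) = 7 - 2*K*6 = 7 - 12*K)
b(R) = -5 (b(R) = 7 - 12*1 = 7 - 12 = -5)
b(Z(-1))**2 = (-5)**2 = 25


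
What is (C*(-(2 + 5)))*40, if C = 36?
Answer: -10080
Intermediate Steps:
(C*(-(2 + 5)))*40 = (36*(-(2 + 5)))*40 = (36*(-1*7))*40 = (36*(-7))*40 = -252*40 = -10080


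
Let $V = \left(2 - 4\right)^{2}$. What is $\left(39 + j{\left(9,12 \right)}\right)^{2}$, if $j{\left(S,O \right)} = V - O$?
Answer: $961$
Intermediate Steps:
$V = 4$ ($V = \left(-2\right)^{2} = 4$)
$j{\left(S,O \right)} = 4 - O$
$\left(39 + j{\left(9,12 \right)}\right)^{2} = \left(39 + \left(4 - 12\right)\right)^{2} = \left(39 - 8\right)^{2} = 31^{2} = 961$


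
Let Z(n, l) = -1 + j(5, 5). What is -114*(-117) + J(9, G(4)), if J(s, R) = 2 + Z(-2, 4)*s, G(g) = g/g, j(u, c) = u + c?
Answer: 13421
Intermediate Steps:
j(u, c) = c + u
Z(n, l) = 9 (Z(n, l) = -1 + (5 + 5) = -1 + 10 = 9)
G(g) = 1
J(s, R) = 2 + 9*s
-114*(-117) + J(9, G(4)) = -114*(-117) + (2 + 9*9) = 13338 + (2 + 81) = 13338 + 83 = 13421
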